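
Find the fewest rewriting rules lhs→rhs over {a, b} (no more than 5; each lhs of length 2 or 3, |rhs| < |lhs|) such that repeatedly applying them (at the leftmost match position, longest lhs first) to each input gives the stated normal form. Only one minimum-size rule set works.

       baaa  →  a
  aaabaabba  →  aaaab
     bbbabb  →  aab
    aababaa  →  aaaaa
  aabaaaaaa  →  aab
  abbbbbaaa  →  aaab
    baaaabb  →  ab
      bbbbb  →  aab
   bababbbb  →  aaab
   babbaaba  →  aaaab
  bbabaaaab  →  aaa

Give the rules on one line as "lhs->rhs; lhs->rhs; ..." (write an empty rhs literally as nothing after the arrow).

aba->ab; ba->a; baa->b; bb->a

  | baaa => ba => a
  | aaabaabba => aaababba => aaabbba => aaaaba => aaaab
  | bbbabb => ababb => abbb => aab
  | aababaa => aabbaa => aaaaa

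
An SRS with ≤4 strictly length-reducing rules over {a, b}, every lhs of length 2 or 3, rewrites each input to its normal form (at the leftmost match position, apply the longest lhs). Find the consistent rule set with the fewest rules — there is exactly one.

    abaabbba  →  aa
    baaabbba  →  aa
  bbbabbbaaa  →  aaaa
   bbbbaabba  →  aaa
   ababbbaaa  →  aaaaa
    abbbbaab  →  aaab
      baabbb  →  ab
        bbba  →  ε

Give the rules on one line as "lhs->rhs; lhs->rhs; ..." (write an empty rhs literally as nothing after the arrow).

  | abaabbba => aabbba => aaba => aa
  | baaabbba => aabbba => aaba => aa
  | bbbabbbaaa => babbbaaa => abbaaa => aaaa
  | bbbbaabba => bbaabba => aabba => aaa

ba->; bab->a; bb->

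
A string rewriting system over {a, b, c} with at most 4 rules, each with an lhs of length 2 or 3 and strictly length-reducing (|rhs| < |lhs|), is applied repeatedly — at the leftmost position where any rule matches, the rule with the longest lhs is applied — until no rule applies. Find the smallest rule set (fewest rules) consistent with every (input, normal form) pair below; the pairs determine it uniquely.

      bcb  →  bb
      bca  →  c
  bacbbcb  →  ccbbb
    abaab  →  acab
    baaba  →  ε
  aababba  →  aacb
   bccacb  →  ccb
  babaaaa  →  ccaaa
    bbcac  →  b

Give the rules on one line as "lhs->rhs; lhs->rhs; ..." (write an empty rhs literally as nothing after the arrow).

ba->c; bc->b; cac->

  | bcb => bb
  | bca => ba => c
  | bacbbcb => ccbbcb => ccbbb
  | abaab => acab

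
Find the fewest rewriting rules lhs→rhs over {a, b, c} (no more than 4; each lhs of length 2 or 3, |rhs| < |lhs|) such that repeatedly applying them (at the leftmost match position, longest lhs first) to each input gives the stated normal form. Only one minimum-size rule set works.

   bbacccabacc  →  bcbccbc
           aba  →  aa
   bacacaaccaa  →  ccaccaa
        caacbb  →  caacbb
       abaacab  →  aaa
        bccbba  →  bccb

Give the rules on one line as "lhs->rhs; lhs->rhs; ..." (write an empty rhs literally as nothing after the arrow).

  | bbacccabacc => bcbccabacc => bcbcbacc => bcbccbc
  | aba => aa
  | bacacaaccaa => cbacaaccaa => ccbaaccaa => ccaccaa
  | caacbb

ab->a; ba->; bac->cb; cab->b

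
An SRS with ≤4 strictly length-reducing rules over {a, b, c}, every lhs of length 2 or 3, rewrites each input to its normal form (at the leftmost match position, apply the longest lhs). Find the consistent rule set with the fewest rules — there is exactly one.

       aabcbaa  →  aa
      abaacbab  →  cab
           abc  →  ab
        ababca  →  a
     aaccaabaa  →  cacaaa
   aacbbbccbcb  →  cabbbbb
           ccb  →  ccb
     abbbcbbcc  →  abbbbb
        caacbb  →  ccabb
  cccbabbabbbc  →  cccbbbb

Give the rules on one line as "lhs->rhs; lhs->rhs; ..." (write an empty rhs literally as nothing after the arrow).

aac->ca; ba->; bc->b

  | aabcbaa => aabbaa => aaba => aa
  | abaacbab => aacbab => cabab => cab
  | abc => ab
  | ababca => abca => aba => a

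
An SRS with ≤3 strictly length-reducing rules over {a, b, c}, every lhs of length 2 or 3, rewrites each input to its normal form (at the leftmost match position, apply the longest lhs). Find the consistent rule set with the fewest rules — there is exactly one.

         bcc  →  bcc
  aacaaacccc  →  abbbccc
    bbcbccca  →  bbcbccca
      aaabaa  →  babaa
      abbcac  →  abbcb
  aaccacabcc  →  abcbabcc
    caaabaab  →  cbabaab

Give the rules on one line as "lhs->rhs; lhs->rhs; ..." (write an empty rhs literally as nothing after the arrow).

  | bcc
  | aacaaacccc => abaaacccc => abbacccc => abbbccc
  | bbcbccca
  | aaabaa => babaa

aaa->ba; ac->b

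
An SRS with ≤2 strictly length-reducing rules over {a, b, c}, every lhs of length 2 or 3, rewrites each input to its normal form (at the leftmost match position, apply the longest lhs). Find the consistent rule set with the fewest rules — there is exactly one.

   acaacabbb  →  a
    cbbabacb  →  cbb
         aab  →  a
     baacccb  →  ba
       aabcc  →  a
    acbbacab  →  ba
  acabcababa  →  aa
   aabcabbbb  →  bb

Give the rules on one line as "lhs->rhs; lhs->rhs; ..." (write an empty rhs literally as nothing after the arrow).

  | acaacabbb => aaacabbb => aaaabbb => aaabb => aab => a
  | cbbabacb => cbbacb => cbbab => cbb
  | aab => a
  | baacccb => baaccb => baacb => baab => ba

ab->; ac->a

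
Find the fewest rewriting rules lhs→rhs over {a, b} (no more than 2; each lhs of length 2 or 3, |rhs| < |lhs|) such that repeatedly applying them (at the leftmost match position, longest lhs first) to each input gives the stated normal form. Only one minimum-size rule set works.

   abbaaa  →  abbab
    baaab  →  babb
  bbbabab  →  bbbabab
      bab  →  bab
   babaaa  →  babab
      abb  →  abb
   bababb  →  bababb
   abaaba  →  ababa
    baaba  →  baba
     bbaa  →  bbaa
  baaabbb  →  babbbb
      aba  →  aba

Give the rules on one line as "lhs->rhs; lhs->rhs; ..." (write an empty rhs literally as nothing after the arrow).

aaa->ab; aab->ab

  | abbaaa => abbab
  | baaab => babb
  | bbbabab
  | bab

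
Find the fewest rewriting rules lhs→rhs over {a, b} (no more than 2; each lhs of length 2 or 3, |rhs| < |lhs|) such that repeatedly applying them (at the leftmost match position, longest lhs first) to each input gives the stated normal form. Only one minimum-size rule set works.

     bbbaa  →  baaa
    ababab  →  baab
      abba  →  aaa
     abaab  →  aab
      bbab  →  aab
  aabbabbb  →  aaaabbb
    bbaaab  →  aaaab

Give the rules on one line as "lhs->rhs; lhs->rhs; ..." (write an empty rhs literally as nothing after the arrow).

  | bbbaa => baaa
  | ababab => bbbab => baab
  | abba => aaa
  | abaab => bbab => aab

aba->bb; bba->aa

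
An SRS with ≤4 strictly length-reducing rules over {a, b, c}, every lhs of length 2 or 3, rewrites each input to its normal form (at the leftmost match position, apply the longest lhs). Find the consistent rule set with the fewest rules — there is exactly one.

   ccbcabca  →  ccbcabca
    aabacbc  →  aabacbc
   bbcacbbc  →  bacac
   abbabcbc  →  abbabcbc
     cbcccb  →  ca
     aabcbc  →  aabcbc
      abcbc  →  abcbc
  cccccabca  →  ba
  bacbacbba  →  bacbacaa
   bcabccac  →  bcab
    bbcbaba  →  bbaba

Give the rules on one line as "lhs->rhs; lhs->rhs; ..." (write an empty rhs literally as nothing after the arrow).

  | ccbcabca
  | aabacbc
  | bbcacbbc => bacbbc => bacac
  | abbabcbc

bbc->b; cbb->ca; cca->b; ccc->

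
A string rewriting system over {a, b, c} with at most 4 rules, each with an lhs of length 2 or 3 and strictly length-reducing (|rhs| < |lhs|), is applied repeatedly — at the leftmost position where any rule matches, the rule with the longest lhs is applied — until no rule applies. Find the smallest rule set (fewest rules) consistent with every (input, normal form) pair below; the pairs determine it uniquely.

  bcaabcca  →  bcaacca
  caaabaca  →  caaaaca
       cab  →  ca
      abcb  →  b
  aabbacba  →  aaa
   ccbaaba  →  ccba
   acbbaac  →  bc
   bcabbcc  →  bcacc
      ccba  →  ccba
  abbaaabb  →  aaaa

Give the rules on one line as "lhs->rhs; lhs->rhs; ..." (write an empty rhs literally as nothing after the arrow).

  | bcaabcca => bcaacca
  | caaabaca => caaaaca
  | cab => ca
  | abcb => acb => b

ab->a; acb->b; baa->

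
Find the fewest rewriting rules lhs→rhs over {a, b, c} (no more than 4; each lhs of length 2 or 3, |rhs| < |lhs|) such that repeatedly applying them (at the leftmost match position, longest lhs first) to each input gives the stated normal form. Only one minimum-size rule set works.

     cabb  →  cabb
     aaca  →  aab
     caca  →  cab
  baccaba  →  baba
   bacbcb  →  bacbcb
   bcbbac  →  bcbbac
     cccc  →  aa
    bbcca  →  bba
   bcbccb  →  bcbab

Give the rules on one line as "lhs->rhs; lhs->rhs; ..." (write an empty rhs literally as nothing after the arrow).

aca->ab; baa->ba; cc->a

  | cabb
  | aaca => aab
  | caca => cab
  | baccaba => baaaba => baaba => baba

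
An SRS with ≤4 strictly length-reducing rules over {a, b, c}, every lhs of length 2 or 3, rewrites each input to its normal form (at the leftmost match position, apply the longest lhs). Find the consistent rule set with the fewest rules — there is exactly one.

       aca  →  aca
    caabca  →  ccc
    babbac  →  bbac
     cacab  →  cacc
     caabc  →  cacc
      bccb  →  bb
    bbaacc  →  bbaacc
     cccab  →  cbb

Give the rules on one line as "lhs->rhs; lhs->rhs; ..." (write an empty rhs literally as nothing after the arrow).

ab->c; bc->b; cca->bc

  | aca
  | caabca => cacca => cabc => ccc
  | babbac => bcbac => bbac
  | cacab => cacc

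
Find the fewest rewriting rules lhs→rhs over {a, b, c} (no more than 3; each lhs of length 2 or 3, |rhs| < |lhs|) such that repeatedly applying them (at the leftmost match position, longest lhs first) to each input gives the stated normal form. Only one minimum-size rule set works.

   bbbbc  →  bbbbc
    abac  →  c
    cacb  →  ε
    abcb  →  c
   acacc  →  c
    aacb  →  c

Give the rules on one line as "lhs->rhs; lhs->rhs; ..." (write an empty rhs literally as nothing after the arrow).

  | bbbbc
  | abac => cac => c
  | cacb => cb => ε
  | abcb => ccb => c

ab->c; ac->; cb->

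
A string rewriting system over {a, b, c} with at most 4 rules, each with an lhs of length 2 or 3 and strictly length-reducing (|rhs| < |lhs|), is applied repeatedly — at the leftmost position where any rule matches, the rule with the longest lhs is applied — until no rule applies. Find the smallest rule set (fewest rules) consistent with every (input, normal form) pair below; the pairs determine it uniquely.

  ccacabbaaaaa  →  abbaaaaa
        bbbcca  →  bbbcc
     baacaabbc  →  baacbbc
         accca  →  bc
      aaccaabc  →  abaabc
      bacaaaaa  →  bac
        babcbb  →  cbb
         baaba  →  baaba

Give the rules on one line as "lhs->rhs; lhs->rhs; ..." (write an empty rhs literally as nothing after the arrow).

  | ccacabbaaaaa => cccabbaaaaa => abbaaaaa
  | bbbcca => bbbcc
  | baacaabbc => baacabbc => baacbbc
  | accca => bca => bc

acc->b; bab->; ca->c; ccc->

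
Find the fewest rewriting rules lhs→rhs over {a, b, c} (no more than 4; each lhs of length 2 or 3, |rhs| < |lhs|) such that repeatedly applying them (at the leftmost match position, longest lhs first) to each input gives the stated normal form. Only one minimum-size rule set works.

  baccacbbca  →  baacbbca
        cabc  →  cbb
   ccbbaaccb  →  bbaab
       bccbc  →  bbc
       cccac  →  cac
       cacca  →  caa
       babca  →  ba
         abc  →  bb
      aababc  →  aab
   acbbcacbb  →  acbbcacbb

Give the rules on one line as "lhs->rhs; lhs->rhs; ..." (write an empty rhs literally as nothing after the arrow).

abc->bb; bbb->b; cc->

  | baccacbbca => baacbbca
  | cabc => cbb
  | ccbbaaccb => bbaaccb => bbaab
  | bccbc => bbc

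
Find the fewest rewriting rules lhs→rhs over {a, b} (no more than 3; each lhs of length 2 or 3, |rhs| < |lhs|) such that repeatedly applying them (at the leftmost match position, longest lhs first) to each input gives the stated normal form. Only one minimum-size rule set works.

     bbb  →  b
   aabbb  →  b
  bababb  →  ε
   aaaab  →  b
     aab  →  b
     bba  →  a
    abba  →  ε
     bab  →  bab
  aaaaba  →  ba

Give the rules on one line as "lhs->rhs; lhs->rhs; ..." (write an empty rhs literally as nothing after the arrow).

aa->; aba->b; bb->

  | bbb => b
  | aabbb => bbb => b
  | bababb => bbbb => bb => ε
  | aaaab => aab => b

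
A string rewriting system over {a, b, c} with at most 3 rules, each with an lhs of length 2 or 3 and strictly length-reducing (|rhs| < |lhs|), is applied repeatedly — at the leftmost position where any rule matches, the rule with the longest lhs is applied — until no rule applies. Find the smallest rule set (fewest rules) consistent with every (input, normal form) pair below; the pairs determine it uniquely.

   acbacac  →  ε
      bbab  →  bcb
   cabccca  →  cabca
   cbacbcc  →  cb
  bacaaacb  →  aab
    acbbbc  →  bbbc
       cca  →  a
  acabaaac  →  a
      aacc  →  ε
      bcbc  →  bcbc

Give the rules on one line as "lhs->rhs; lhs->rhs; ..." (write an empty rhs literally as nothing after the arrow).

ac->; ba->c; cc->

  | acbacac => bacac => ccac => ac => ε
  | bbab => bcb
  | cabccca => cabca
  | cbacbcc => cccbcc => cbcc => cb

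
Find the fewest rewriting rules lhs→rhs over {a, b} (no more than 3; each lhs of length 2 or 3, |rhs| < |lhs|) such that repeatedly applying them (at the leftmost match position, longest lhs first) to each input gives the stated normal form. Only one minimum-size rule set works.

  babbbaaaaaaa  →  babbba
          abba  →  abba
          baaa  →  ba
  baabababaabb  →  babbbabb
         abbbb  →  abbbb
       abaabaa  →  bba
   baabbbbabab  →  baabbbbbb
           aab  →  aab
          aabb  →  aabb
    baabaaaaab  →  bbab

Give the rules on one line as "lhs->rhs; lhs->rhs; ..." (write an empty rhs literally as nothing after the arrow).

aaa->a; aba->b

  | babbbaaaaaaa => babbbaaaaa => babbbaaa => babbba
  | abba
  | baaa => ba
  | baabababaabb => babbabaabb => babbbabb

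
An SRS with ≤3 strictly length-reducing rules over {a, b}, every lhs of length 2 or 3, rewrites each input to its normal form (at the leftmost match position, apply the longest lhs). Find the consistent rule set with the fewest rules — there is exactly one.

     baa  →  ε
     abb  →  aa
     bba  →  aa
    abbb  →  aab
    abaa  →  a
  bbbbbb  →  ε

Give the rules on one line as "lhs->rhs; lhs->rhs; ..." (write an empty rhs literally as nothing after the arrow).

  | baa => ε
  | abb => aa
  | bba => aa
  | abbb => aab

aaa->; baa->; bb->a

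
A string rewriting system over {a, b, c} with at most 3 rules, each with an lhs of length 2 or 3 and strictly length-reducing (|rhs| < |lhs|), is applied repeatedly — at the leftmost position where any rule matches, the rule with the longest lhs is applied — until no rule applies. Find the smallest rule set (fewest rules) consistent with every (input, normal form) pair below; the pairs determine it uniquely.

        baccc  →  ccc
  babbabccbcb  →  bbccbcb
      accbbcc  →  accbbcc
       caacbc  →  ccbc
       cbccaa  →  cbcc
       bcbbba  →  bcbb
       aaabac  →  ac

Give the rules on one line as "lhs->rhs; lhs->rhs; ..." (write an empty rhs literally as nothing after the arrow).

  | baccc => ccc
  | babbabccbcb => bbabccbcb => bbccbcb
  | accbbcc
  | caacbc => ccbc

aa->; ba->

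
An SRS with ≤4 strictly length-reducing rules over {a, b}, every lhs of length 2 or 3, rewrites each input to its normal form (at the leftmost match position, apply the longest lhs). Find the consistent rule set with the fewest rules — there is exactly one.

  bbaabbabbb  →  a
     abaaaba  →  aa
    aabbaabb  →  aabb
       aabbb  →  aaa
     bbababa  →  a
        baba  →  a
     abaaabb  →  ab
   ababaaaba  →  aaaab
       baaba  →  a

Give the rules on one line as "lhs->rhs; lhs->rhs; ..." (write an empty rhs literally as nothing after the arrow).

ba->b; bab->; bbb->a

  | bbaabbabbb => bbabbabbb => bbabbb => bbb => a
  | abaaaba => abaaba => ababa => aa
  | aabbaabb => aabbabb => aabb
  | aabbb => aaa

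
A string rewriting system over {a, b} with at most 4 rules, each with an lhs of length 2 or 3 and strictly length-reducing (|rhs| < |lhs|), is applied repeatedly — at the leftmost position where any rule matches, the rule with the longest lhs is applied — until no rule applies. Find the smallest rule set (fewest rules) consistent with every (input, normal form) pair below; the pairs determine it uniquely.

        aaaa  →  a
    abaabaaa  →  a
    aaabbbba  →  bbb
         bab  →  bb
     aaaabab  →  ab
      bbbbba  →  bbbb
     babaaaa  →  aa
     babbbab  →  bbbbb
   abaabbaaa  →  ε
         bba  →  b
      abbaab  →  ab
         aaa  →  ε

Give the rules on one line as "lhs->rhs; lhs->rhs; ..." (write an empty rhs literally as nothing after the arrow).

  | aaaa => a
  | abaabaaa => aabaaa => aaaa => a
  | aaabbbba => bbbba => bbb
  | bab => bb

aaa->; aba->a; ba->; bab->bb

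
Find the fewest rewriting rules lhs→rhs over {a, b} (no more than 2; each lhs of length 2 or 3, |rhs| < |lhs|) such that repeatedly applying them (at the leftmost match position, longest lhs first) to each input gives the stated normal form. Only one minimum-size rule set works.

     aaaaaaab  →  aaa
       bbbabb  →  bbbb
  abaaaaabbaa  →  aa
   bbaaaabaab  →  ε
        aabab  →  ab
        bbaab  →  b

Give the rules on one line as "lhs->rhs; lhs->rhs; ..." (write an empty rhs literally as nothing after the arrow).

  | aaaaaaab => aaaaaba => aaabaa => abaaa => aaa
  | bbbabb => bbbb
  | abaaaaabbaa => aaaaabbaa => aaababaa => abaabaa => aabaa => baaa => aa
  | bbaaaabaab => baaabaab => aabaab => baaab => aab => ba => ε

aab->ba; ba->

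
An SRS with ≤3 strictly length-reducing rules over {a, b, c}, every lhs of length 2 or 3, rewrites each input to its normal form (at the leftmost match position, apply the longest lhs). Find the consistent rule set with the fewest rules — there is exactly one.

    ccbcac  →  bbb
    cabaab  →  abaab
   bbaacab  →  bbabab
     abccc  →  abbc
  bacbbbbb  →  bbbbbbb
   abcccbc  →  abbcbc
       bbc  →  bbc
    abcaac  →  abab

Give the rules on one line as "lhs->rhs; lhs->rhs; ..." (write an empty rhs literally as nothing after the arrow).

ac->b; ca->a; cc->b

  | ccbcac => bbcac => bbac => bbb
  | cabaab => abaab
  | bbaacab => bbabab
  | abccc => abbc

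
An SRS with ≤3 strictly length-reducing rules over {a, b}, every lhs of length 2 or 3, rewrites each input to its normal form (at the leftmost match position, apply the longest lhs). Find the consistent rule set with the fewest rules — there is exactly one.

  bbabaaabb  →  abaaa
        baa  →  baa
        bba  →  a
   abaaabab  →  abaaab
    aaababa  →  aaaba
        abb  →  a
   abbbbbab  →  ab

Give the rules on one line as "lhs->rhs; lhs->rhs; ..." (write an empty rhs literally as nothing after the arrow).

bab->b; bb->

  | bbabaaabb => abaaabb => abaaa
  | baa
  | bba => a
  | abaaabab => abaaab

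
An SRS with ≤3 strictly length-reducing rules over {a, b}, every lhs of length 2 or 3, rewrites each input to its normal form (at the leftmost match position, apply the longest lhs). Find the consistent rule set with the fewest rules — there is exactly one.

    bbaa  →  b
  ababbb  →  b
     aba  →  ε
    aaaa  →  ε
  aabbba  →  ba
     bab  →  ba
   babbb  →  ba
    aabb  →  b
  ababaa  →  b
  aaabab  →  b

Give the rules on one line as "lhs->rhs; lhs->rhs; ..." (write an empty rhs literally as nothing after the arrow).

  | bbaa => baa => b
  | ababbb => aabbb => bbb => bb => b
  | aba => aa => ε
  | aaaa => aa => ε

aa->; ab->a; bb->b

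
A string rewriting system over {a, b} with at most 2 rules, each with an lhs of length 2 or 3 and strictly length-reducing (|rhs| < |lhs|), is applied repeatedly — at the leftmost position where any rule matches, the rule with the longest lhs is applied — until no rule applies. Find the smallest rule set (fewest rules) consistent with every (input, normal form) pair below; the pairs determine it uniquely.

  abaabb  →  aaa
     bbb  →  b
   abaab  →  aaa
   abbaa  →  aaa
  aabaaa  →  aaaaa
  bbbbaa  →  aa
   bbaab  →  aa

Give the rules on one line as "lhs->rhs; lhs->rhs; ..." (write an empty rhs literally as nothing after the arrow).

ab->a; bb->

  | abaabb => aaabb => aaab => aaa
  | bbb => b
  | abaab => aaab => aaa
  | abbaa => abaa => aaa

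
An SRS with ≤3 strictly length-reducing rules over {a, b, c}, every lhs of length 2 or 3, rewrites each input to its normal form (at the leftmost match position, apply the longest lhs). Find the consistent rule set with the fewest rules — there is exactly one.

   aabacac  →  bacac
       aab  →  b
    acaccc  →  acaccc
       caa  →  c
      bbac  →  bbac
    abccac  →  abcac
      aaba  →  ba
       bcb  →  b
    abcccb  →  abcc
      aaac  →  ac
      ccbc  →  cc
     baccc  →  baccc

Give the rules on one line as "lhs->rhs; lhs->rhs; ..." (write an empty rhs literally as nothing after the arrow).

  | aabacac => bacac
  | aab => b
  | acaccc
  | caa => c

aa->; cb->; cca->ca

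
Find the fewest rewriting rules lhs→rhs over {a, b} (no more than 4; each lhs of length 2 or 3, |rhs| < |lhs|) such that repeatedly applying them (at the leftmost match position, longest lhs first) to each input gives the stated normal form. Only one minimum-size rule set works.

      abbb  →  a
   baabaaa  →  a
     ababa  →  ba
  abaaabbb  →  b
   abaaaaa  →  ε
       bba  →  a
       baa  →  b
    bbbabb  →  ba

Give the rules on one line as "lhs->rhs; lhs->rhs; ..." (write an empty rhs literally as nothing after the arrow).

aa->; ab->a; bb->

  | abbb => abb => ab => a
  | baabaaa => bbaaa => aaa => a
  | ababa => aaba => ba
  | abaaabbb => aaaabbb => aabbb => bbb => b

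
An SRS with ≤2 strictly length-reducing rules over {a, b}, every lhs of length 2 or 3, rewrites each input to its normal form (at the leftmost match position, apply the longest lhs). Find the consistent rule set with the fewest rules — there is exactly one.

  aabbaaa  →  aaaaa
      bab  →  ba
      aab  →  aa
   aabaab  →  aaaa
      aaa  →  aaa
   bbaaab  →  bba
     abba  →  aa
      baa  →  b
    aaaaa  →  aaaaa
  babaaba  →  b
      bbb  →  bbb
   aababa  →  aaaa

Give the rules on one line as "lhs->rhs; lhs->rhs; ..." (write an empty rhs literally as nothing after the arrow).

ab->a; baa->b

  | aabbaaa => aabaaa => aaaaa
  | bab => ba
  | aab => aa
  | aabaab => aaaab => aaaa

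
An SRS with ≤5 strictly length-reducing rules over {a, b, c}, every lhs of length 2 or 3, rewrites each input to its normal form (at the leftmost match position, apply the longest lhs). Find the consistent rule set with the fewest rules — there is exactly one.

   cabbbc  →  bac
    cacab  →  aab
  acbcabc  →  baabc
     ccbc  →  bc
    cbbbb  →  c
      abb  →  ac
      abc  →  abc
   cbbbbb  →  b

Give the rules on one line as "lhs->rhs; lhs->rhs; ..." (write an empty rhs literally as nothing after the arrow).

  | cabbbc => abbbc => acbc => bac
  | cacab => acab => aab
  | acbcabc => bacabc => baabc
  | ccbc => cbc => bc

acb->ba; bb->c; ca->a; cb->b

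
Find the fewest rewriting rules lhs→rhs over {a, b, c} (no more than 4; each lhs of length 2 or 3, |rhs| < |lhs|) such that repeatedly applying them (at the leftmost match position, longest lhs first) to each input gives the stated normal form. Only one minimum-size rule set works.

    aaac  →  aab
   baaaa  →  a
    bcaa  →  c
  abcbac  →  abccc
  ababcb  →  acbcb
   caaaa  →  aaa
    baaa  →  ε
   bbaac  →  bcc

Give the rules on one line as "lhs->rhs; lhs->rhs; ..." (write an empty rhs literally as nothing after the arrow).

aac->ab; ba->c; baa->c; ca->

  | aaac => aab
  | baaaa => caa => a
  | bcaa => ba => c
  | abcbac => abccc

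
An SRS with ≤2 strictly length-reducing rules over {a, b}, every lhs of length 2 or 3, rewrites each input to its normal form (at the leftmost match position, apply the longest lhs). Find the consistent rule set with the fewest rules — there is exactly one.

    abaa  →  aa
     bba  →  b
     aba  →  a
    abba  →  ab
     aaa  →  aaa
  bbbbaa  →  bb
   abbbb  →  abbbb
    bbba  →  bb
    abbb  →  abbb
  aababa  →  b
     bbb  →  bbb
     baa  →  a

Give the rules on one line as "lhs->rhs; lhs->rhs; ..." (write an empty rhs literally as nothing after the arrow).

aab->bb; ba->

  | abaa => aa
  | bba => b
  | aba => a
  | abba => ab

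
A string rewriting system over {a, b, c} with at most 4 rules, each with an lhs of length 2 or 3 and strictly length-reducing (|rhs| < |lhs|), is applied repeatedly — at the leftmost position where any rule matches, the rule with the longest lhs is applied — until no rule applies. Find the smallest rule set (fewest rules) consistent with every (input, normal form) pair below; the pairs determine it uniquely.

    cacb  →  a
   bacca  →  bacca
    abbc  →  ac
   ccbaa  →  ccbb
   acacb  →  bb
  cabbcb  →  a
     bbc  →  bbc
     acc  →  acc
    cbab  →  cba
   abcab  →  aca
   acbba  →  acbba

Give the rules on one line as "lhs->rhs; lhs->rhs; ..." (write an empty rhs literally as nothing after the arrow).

  | cacb => ab => a
  | bacca
  | abbc => abc => ac
  | ccbaa => ccbb

aa->b; ab->a; cac->a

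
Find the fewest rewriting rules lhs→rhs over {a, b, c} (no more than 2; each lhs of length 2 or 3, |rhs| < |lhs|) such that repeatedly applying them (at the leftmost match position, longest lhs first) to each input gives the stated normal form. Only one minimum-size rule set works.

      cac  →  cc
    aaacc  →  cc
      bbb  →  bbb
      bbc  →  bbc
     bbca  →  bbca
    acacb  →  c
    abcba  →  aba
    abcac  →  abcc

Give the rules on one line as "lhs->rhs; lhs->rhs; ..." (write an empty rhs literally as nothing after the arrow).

ac->c; cb->

  | cac => cc
  | aaacc => aacc => acc => cc
  | bbb
  | bbc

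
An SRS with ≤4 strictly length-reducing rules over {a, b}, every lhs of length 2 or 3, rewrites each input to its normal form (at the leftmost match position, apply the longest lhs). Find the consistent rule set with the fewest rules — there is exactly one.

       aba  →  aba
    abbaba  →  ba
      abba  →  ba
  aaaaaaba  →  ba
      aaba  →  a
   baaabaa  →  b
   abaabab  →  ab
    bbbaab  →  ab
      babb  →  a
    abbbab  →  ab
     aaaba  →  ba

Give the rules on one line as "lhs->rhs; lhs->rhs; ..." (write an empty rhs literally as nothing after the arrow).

  | aba
  | abbaba => aaaba => baba => ba
  | abba => aaa => ba
  | aaaaaaba => baaaaba => bbaaba => aaaba => baba => ba

aa->b; aab->; bab->b; bb->a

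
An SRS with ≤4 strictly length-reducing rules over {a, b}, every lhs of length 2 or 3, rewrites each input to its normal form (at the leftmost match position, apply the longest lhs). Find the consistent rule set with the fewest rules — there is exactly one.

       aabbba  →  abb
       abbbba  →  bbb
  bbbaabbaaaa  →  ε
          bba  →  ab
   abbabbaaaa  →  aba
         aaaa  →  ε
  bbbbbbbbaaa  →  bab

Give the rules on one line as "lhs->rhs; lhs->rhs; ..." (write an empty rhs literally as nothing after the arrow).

aa->b; baa->; bba->ab

  | aabbba => bbbba => bbab => abb
  | abbbba => abbab => aabb => bbb
  | bbbaabbaaaa => bababbaaaa => babaabaaa => babaaa => baa => ε
  | bba => ab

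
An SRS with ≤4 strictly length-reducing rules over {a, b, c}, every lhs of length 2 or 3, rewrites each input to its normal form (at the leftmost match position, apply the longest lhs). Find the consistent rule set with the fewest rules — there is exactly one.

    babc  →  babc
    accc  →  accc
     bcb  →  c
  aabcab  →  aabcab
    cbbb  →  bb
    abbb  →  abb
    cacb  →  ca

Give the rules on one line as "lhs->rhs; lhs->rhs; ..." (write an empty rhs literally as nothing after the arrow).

bbb->bb; bcb->c; cb->

  | babc
  | accc
  | bcb => c
  | aabcab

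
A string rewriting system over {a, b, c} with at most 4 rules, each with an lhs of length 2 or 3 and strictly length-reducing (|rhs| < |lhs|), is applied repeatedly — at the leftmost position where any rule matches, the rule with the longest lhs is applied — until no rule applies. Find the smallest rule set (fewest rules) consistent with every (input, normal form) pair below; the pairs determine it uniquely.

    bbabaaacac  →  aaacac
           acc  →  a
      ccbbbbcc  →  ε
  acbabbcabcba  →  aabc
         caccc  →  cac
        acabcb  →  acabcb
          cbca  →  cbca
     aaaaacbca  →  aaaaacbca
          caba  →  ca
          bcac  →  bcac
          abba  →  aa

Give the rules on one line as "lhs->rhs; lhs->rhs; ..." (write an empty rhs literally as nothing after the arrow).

  | bbabaaacac => abaaacac => aaacac
  | acc => a
  | ccbbbbcc => bbbbcc => bbcc => cc => ε
  | acbabbcabcba => acbbcabcba => accabcba => aabcba => aabc

ba->; bb->; cc->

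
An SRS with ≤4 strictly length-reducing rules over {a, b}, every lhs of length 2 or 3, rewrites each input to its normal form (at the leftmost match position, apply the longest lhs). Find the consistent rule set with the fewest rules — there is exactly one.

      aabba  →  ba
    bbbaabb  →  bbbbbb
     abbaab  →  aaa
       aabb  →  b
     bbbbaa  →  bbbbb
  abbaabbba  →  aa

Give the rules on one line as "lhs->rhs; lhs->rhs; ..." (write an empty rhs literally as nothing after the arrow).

aab->a; ab->b; abb->aa; baa->bb

  | aabba => aba => ba
  | bbbaabb => bbbbbb
  | abbaab => aaaab => aaa
  | aabb => ab => b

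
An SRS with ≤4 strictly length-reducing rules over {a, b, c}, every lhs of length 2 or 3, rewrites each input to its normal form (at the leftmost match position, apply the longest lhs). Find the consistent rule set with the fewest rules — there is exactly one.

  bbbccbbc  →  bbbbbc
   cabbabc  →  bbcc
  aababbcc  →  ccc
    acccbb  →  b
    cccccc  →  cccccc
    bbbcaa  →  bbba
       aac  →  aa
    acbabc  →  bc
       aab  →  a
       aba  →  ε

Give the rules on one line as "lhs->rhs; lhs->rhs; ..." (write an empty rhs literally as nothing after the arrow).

ab->c; ac->a; ca->; cb->b

  | bbbccbbc => bbbcbbc => bbbbbc
  | cabbabc => bbabc => bbcc
  | aababbcc => acabbcc => aabbcc => acbcc => abcc => ccc
  | acccbb => accbb => acbb => abb => cb => b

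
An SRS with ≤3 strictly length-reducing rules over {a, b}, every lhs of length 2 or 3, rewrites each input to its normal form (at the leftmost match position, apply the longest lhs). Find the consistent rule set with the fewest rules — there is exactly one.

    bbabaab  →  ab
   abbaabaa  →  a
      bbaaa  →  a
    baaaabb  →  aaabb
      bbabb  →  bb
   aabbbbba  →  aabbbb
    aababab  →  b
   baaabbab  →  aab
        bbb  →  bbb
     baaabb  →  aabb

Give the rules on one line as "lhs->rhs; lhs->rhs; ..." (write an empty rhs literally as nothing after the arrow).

aba->; ba->; bab->

  | bbabaab => baab => ab
  | abbaabaa => ababaa => baa => a
  | bbaaa => baa => a
  | baaaabb => aaabb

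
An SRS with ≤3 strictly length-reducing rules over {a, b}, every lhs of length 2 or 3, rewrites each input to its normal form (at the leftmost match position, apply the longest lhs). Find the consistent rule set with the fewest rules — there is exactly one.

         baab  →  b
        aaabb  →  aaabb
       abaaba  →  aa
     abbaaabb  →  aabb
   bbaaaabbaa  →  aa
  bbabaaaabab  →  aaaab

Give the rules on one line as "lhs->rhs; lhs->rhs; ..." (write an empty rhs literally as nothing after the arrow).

ba->a; baa->; bba->ba

  | baab => b
  | aaabb
  | abaaba => aba => aa
  | abbaaabb => abaaabb => aabb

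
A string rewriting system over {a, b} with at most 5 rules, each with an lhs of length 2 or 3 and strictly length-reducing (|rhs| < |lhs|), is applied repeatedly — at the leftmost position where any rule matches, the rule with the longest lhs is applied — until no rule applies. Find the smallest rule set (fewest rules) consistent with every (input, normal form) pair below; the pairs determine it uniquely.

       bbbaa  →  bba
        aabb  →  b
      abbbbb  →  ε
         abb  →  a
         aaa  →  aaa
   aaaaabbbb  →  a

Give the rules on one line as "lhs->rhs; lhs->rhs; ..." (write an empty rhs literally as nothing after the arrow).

  | bbbaa => bba
  | aabb => b
  | abbbbb => abbb => ab => ε
  | abb => a

aab->; ab->; abb->a; baa->a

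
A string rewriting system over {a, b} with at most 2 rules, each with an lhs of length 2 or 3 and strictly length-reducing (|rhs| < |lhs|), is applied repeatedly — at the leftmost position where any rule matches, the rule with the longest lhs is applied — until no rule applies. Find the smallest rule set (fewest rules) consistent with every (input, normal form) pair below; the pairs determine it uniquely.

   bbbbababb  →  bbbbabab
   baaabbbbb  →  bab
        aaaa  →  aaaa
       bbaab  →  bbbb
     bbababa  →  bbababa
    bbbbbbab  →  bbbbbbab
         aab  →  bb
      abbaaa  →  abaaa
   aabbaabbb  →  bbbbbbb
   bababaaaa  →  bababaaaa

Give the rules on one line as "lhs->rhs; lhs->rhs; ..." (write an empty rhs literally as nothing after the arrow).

aab->bb; abb->ab

  | bbbbababb => bbbbabab
  | baaabbbbb => babbbbbb => babbbbb => babbbb => babbb => babb => bab
  | aaaa
  | bbaab => bbbb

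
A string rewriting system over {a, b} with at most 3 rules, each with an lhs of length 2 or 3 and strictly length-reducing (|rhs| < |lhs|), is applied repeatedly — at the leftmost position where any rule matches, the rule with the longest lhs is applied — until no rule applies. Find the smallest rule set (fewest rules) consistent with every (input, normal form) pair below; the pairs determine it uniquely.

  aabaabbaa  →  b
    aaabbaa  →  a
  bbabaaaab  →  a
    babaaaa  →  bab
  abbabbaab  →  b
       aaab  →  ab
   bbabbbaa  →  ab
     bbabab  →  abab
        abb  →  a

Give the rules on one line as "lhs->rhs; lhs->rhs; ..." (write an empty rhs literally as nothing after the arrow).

  | aabaabbaa => baabbaa => bbbaa => baa => b
  | aaabbaa => abbaa => aaa => a
  | bbabaaaab => abaaaab => abaab => abb => a
  | babaaaa => babaa => bab

aa->; bb->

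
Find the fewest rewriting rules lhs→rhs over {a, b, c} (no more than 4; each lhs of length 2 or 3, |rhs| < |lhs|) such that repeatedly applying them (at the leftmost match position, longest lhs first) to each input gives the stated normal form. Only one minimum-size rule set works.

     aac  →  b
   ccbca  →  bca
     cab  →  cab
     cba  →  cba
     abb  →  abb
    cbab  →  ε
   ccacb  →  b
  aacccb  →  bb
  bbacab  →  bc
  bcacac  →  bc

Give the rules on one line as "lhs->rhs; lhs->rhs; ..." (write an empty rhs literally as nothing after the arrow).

aac->b; ac->; bab->c; cc->

  | aac => b
  | ccbca => bca
  | cab
  | cba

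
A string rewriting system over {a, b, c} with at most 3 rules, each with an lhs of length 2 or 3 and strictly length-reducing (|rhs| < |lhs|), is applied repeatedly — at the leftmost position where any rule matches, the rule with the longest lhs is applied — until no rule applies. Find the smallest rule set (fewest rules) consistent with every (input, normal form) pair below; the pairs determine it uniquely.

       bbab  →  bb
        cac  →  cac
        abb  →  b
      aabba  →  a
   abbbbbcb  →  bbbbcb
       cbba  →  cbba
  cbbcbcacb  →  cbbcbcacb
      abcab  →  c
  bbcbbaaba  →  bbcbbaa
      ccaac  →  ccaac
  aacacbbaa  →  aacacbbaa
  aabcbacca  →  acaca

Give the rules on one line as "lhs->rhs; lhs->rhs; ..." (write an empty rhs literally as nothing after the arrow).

ab->; bac->a

  | bbab => bb
  | cac
  | abb => b
  | aabba => aba => a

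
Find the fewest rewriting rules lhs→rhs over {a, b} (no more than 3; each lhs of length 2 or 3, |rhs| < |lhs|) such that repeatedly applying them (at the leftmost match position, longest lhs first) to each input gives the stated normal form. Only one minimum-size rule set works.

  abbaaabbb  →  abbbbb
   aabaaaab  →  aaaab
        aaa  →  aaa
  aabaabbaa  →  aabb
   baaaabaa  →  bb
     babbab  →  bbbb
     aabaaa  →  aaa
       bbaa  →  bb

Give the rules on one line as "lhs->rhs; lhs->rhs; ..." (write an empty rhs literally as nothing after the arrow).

aba->; ba->b

  | abbaaabbb => abbaabbb => abbabbb => abbbbb
  | aabaaaab => aaaab
  | aaa
  | aabaabbaa => aabbaa => aabba => aabb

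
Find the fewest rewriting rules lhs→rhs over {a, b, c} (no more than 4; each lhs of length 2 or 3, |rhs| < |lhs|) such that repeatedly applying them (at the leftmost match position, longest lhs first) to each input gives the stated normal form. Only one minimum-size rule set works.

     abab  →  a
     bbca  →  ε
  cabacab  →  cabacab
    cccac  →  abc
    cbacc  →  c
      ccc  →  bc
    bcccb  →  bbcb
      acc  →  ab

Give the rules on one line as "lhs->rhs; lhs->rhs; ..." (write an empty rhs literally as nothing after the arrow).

bab->; bca->ab; cc->b

  | abab => a
  | bbca => bab => ε
  | cabacab
  | cccac => bcac => abc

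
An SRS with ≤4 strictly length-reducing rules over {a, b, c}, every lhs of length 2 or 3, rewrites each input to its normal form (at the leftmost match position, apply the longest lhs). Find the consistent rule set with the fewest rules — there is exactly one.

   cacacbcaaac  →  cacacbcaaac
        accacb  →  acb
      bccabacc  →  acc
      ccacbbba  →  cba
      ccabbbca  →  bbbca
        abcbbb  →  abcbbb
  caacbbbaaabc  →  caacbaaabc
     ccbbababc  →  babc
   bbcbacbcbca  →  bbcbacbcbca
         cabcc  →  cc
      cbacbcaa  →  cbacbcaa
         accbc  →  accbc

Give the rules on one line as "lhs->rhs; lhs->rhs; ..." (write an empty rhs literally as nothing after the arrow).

  | cacacbcaaac
  | accacb => acb
  | bccabacc => bbacc => acc
  | ccacbbba => cbbba => cba

bba->a; cab->; cca->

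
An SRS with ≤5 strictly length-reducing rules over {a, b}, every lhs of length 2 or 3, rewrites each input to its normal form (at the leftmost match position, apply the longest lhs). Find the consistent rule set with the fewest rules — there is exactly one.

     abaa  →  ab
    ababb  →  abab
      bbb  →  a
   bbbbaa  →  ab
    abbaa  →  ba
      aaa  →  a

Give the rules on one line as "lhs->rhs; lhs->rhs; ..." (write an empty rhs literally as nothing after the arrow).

aa->; bb->b; bba->ab; bbb->a

  | abaa => ab
  | ababb => abab
  | bbb => a
  | bbbbaa => abaa => ab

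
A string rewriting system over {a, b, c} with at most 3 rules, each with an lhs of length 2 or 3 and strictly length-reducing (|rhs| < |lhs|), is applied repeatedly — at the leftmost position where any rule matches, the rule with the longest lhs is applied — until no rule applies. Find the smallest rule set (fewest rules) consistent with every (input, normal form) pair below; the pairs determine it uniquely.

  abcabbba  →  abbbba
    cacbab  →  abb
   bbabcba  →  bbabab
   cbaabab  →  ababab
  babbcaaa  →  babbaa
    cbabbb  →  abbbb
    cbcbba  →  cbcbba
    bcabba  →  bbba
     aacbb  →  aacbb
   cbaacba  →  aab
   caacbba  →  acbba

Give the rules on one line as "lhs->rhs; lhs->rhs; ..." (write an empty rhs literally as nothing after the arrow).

bac->c; ca->; cba->ab

  | abcabbba => abbbba
  | cacbab => cbab => abb
  | bbabcba => bbabab
  | cbaabab => ababab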